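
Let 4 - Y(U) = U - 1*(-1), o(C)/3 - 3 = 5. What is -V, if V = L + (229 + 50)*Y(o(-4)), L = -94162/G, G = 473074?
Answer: 1385917364/236537 ≈ 5859.2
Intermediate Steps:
o(C) = 24 (o(C) = 9 + 3*5 = 9 + 15 = 24)
Y(U) = 3 - U (Y(U) = 4 - (U - 1*(-1)) = 4 - (U + 1) = 4 - (1 + U) = 4 + (-1 - U) = 3 - U)
L = -47081/236537 (L = -94162/473074 = -94162*1/473074 = -47081/236537 ≈ -0.19904)
V = -1385917364/236537 (V = -47081/236537 + (229 + 50)*(3 - 1*24) = -47081/236537 + 279*(3 - 24) = -47081/236537 + 279*(-21) = -47081/236537 - 5859 = -1385917364/236537 ≈ -5859.2)
-V = -1*(-1385917364/236537) = 1385917364/236537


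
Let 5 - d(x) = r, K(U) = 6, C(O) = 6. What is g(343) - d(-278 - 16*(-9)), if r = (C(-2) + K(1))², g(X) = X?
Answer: 482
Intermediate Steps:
r = 144 (r = (6 + 6)² = 12² = 144)
d(x) = -139 (d(x) = 5 - 1*144 = 5 - 144 = -139)
g(343) - d(-278 - 16*(-9)) = 343 - 1*(-139) = 343 + 139 = 482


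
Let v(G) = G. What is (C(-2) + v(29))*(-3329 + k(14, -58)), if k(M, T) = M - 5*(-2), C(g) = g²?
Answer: -109065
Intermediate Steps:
k(M, T) = 10 + M (k(M, T) = M + 10 = 10 + M)
(C(-2) + v(29))*(-3329 + k(14, -58)) = ((-2)² + 29)*(-3329 + (10 + 14)) = (4 + 29)*(-3329 + 24) = 33*(-3305) = -109065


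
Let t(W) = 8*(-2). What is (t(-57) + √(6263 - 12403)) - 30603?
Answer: -30619 + 2*I*√1535 ≈ -30619.0 + 78.358*I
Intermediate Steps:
t(W) = -16
(t(-57) + √(6263 - 12403)) - 30603 = (-16 + √(6263 - 12403)) - 30603 = (-16 + √(-6140)) - 30603 = (-16 + 2*I*√1535) - 30603 = -30619 + 2*I*√1535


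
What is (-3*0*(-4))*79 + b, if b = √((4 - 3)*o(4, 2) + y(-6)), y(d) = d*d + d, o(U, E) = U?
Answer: √34 ≈ 5.8309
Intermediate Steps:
y(d) = d + d² (y(d) = d² + d = d + d²)
b = √34 (b = √((4 - 3)*4 - 6*(1 - 6)) = √(1*4 - 6*(-5)) = √(4 + 30) = √34 ≈ 5.8309)
(-3*0*(-4))*79 + b = (-3*0*(-4))*79 + √34 = (0*(-4))*79 + √34 = 0*79 + √34 = 0 + √34 = √34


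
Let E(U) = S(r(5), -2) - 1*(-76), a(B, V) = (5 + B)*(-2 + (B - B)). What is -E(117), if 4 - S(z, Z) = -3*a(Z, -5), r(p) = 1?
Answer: -62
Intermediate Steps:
a(B, V) = -10 - 2*B (a(B, V) = (5 + B)*(-2 + 0) = (5 + B)*(-2) = -10 - 2*B)
S(z, Z) = -26 - 6*Z (S(z, Z) = 4 - (-3)*(-10 - 2*Z) = 4 - (30 + 6*Z) = 4 + (-30 - 6*Z) = -26 - 6*Z)
E(U) = 62 (E(U) = (-26 - 6*(-2)) - 1*(-76) = (-26 + 12) + 76 = -14 + 76 = 62)
-E(117) = -1*62 = -62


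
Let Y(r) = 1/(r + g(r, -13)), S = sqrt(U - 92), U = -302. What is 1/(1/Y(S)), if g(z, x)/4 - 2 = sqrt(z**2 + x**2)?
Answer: 1/(8 + 60*I + I*sqrt(394)) ≈ 0.0012422 - 0.012399*I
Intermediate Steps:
g(z, x) = 8 + 4*sqrt(x**2 + z**2) (g(z, x) = 8 + 4*sqrt(z**2 + x**2) = 8 + 4*sqrt(x**2 + z**2))
S = I*sqrt(394) (S = sqrt(-302 - 92) = sqrt(-394) = I*sqrt(394) ≈ 19.849*I)
Y(r) = 1/(8 + r + 4*sqrt(169 + r**2)) (Y(r) = 1/(r + (8 + 4*sqrt((-13)**2 + r**2))) = 1/(r + (8 + 4*sqrt(169 + r**2))) = 1/(8 + r + 4*sqrt(169 + r**2)))
1/(1/Y(S)) = 1/(1/(1/(8 + I*sqrt(394) + 4*sqrt(169 + (I*sqrt(394))**2)))) = 1/(1/(1/(8 + I*sqrt(394) + 4*sqrt(169 - 394)))) = 1/(1/(1/(8 + I*sqrt(394) + 4*sqrt(-225)))) = 1/(1/(1/(8 + I*sqrt(394) + 4*(15*I)))) = 1/(1/(1/(8 + I*sqrt(394) + 60*I))) = 1/(1/(1/(8 + 60*I + I*sqrt(394)))) = 1/(8 + 60*I + I*sqrt(394))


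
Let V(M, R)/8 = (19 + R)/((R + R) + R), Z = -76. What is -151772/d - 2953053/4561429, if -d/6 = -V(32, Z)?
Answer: -173083159706/13684287 ≈ -12648.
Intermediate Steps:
V(M, R) = 8*(19 + R)/(3*R) (V(M, R) = 8*((19 + R)/((R + R) + R)) = 8*((19 + R)/(2*R + R)) = 8*((19 + R)/((3*R))) = 8*((19 + R)*(1/(3*R))) = 8*((19 + R)/(3*R)) = 8*(19 + R)/(3*R))
d = 12 (d = -(-6)*(8/3)*(19 - 76)/(-76) = -(-6)*(8/3)*(-1/76)*(-57) = -(-6)*2 = -6*(-2) = 12)
-151772/d - 2953053/4561429 = -151772/12 - 2953053/4561429 = -151772*1/12 - 2953053*1/4561429 = -37943/3 - 2953053/4561429 = -173083159706/13684287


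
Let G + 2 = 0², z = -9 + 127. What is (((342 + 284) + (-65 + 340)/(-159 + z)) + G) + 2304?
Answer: 119773/41 ≈ 2921.3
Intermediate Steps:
z = 118
G = -2 (G = -2 + 0² = -2 + 0 = -2)
(((342 + 284) + (-65 + 340)/(-159 + z)) + G) + 2304 = (((342 + 284) + (-65 + 340)/(-159 + 118)) - 2) + 2304 = ((626 + 275/(-41)) - 2) + 2304 = ((626 + 275*(-1/41)) - 2) + 2304 = ((626 - 275/41) - 2) + 2304 = (25391/41 - 2) + 2304 = 25309/41 + 2304 = 119773/41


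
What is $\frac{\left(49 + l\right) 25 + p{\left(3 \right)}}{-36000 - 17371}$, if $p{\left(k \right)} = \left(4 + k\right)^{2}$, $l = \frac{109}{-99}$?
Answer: $- \frac{123401}{5283729} \approx -0.023355$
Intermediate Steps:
$l = - \frac{109}{99}$ ($l = 109 \left(- \frac{1}{99}\right) = - \frac{109}{99} \approx -1.101$)
$\frac{\left(49 + l\right) 25 + p{\left(3 \right)}}{-36000 - 17371} = \frac{\left(49 - \frac{109}{99}\right) 25 + \left(4 + 3\right)^{2}}{-36000 - 17371} = \frac{\frac{4742}{99} \cdot 25 + 7^{2}}{-53371} = \left(\frac{118550}{99} + 49\right) \left(- \frac{1}{53371}\right) = \frac{123401}{99} \left(- \frac{1}{53371}\right) = - \frac{123401}{5283729}$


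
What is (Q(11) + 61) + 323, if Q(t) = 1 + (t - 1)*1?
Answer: 395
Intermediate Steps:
Q(t) = t (Q(t) = 1 + (-1 + t)*1 = 1 + (-1 + t) = t)
(Q(11) + 61) + 323 = (11 + 61) + 323 = 72 + 323 = 395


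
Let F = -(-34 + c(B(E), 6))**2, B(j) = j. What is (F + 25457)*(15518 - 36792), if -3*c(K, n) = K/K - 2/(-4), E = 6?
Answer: -1032501679/2 ≈ -5.1625e+8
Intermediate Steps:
c(K, n) = -1/2 (c(K, n) = -(K/K - 2/(-4))/3 = -(1 - 2*(-1/4))/3 = -(1 + 1/2)/3 = -1/3*3/2 = -1/2)
F = -4761/4 (F = -(-34 - 1/2)**2 = -(-69/2)**2 = -1*4761/4 = -4761/4 ≈ -1190.3)
(F + 25457)*(15518 - 36792) = (-4761/4 + 25457)*(15518 - 36792) = (97067/4)*(-21274) = -1032501679/2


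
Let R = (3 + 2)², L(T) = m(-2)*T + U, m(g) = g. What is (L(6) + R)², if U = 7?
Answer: 400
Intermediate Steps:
L(T) = 7 - 2*T (L(T) = -2*T + 7 = 7 - 2*T)
R = 25 (R = 5² = 25)
(L(6) + R)² = ((7 - 2*6) + 25)² = ((7 - 12) + 25)² = (-5 + 25)² = 20² = 400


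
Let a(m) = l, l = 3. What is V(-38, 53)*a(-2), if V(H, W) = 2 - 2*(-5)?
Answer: 36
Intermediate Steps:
a(m) = 3
V(H, W) = 12 (V(H, W) = 2 + 10 = 12)
V(-38, 53)*a(-2) = 12*3 = 36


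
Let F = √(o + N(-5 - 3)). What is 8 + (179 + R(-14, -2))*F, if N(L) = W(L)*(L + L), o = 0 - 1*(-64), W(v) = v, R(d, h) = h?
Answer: 8 + 1416*√3 ≈ 2460.6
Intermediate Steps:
o = 64 (o = 0 + 64 = 64)
N(L) = 2*L² (N(L) = L*(L + L) = L*(2*L) = 2*L²)
F = 8*√3 (F = √(64 + 2*(-5 - 3)²) = √(64 + 2*(-8)²) = √(64 + 2*64) = √(64 + 128) = √192 = 8*√3 ≈ 13.856)
8 + (179 + R(-14, -2))*F = 8 + (179 - 2)*(8*√3) = 8 + 177*(8*√3) = 8 + 1416*√3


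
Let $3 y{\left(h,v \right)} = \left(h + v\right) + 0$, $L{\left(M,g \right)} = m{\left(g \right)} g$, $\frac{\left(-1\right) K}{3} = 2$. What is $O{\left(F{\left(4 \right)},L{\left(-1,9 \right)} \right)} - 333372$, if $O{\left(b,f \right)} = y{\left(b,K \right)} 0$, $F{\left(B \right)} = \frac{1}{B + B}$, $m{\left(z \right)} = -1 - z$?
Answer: $-333372$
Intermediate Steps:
$K = -6$ ($K = \left(-3\right) 2 = -6$)
$F{\left(B \right)} = \frac{1}{2 B}$
$L{\left(M,g \right)} = g \left(-1 - g\right)$ ($L{\left(M,g \right)} = \left(-1 - g\right) g = g \left(-1 - g\right)$)
$y{\left(h,v \right)} = \frac{h}{3} + \frac{v}{3}$ ($y{\left(h,v \right)} = \frac{\left(h + v\right) + 0}{3} = \frac{h + v}{3} = \frac{h}{3} + \frac{v}{3}$)
$O{\left(b,f \right)} = 0$ ($O{\left(b,f \right)} = \left(\frac{b}{3} + \frac{1}{3} \left(-6\right)\right) 0 = \left(\frac{b}{3} - 2\right) 0 = \left(-2 + \frac{b}{3}\right) 0 = 0$)
$O{\left(F{\left(4 \right)},L{\left(-1,9 \right)} \right)} - 333372 = 0 - 333372 = -333372$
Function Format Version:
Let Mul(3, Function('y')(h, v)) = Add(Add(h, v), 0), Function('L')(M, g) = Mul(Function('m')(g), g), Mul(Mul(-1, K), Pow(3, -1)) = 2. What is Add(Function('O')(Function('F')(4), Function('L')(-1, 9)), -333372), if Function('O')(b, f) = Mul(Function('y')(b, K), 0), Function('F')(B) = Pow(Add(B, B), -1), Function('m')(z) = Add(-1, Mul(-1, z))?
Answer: -333372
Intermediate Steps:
K = -6 (K = Mul(-3, 2) = -6)
Function('F')(B) = Mul(Rational(1, 2), Pow(B, -1)) (Function('F')(B) = Pow(Mul(2, B), -1) = Mul(Rational(1, 2), Pow(B, -1)))
Function('L')(M, g) = Mul(g, Add(-1, Mul(-1, g))) (Function('L')(M, g) = Mul(Add(-1, Mul(-1, g)), g) = Mul(g, Add(-1, Mul(-1, g))))
Function('y')(h, v) = Add(Mul(Rational(1, 3), h), Mul(Rational(1, 3), v)) (Function('y')(h, v) = Mul(Rational(1, 3), Add(Add(h, v), 0)) = Mul(Rational(1, 3), Add(h, v)) = Add(Mul(Rational(1, 3), h), Mul(Rational(1, 3), v)))
Function('O')(b, f) = 0 (Function('O')(b, f) = Mul(Add(Mul(Rational(1, 3), b), Mul(Rational(1, 3), -6)), 0) = Mul(Add(Mul(Rational(1, 3), b), -2), 0) = Mul(Add(-2, Mul(Rational(1, 3), b)), 0) = 0)
Add(Function('O')(Function('F')(4), Function('L')(-1, 9)), -333372) = Add(0, -333372) = -333372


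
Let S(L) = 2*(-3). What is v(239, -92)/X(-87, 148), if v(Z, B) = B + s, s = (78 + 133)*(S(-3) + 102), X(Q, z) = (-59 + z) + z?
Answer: 20164/237 ≈ 85.080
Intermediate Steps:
S(L) = -6
X(Q, z) = -59 + 2*z
s = 20256 (s = (78 + 133)*(-6 + 102) = 211*96 = 20256)
v(Z, B) = 20256 + B (v(Z, B) = B + 20256 = 20256 + B)
v(239, -92)/X(-87, 148) = (20256 - 92)/(-59 + 2*148) = 20164/(-59 + 296) = 20164/237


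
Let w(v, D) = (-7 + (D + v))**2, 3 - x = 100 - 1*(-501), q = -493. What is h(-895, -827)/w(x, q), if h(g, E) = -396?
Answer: -11/33489 ≈ -0.00032847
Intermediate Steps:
x = -598 (x = 3 - (100 - 1*(-501)) = 3 - (100 + 501) = 3 - 1*601 = 3 - 601 = -598)
w(v, D) = (-7 + D + v)**2
h(-895, -827)/w(x, q) = -396/(-7 - 493 - 598)**2 = -396/((-1098)**2) = -396/1205604 = -396*1/1205604 = -11/33489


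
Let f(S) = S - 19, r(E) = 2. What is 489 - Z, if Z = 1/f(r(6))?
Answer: 8314/17 ≈ 489.06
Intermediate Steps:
f(S) = -19 + S
Z = -1/17 (Z = 1/(-19 + 2) = 1/(-17) = -1/17 ≈ -0.058824)
489 - Z = 489 - 1*(-1/17) = 489 + 1/17 = 8314/17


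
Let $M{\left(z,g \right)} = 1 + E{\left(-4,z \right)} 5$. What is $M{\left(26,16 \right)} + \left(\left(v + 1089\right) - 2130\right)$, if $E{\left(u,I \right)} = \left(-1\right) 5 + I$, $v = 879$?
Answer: $-56$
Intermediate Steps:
$E{\left(u,I \right)} = -5 + I$
$M{\left(z,g \right)} = -24 + 5 z$ ($M{\left(z,g \right)} = 1 + \left(-5 + z\right) 5 = 1 + \left(-25 + 5 z\right) = -24 + 5 z$)
$M{\left(26,16 \right)} + \left(\left(v + 1089\right) - 2130\right) = \left(-24 + 5 \cdot 26\right) + \left(\left(879 + 1089\right) - 2130\right) = \left(-24 + 130\right) + \left(1968 - 2130\right) = 106 - 162 = -56$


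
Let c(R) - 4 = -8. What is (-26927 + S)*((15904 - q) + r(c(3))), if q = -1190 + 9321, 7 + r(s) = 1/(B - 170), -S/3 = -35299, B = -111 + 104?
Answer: 108550661570/177 ≈ 6.1328e+8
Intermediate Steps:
c(R) = -4 (c(R) = 4 - 8 = -4)
B = -7
S = 105897 (S = -3*(-35299) = 105897)
r(s) = -1240/177 (r(s) = -7 + 1/(-7 - 170) = -7 + 1/(-177) = -7 - 1/177 = -1240/177)
q = 8131
(-26927 + S)*((15904 - q) + r(c(3))) = (-26927 + 105897)*((15904 - 1*8131) - 1240/177) = 78970*((15904 - 8131) - 1240/177) = 78970*(7773 - 1240/177) = 78970*(1374581/177) = 108550661570/177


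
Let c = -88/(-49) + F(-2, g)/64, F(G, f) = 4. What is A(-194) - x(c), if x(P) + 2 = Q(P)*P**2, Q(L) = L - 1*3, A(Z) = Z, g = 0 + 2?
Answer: -90622988513/481890304 ≈ -188.06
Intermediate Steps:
g = 2
Q(L) = -3 + L (Q(L) = L - 3 = -3 + L)
c = 1457/784 (c = -88/(-49) + 4/64 = -88*(-1/49) + 4*(1/64) = 88/49 + 1/16 = 1457/784 ≈ 1.8584)
x(P) = -2 + P**2*(-3 + P) (x(P) = -2 + (-3 + P)*P**2 = -2 + P**2*(-3 + P))
A(-194) - x(c) = -194 - (-2 + (1457/784)**2*(-3 + 1457/784)) = -194 - (-2 + (2122849/614656)*(-895/784)) = -194 - (-2 - 1899949855/481890304) = -194 - 1*(-2863730463/481890304) = -194 + 2863730463/481890304 = -90622988513/481890304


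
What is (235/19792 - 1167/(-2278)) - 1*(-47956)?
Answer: 1081088144425/22543088 ≈ 47957.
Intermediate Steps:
(235/19792 - 1167/(-2278)) - 1*(-47956) = (235*(1/19792) - 1167*(-1/2278)) + 47956 = (235/19792 + 1167/2278) + 47956 = 11816297/22543088 + 47956 = 1081088144425/22543088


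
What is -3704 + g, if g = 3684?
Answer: -20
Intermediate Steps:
-3704 + g = -3704 + 3684 = -20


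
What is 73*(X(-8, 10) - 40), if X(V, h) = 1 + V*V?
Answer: 1825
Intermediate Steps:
X(V, h) = 1 + V²
73*(X(-8, 10) - 40) = 73*((1 + (-8)²) - 40) = 73*((1 + 64) - 40) = 73*(65 - 40) = 73*25 = 1825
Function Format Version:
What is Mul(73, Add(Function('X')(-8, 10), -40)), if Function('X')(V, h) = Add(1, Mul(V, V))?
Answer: 1825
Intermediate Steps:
Function('X')(V, h) = Add(1, Pow(V, 2))
Mul(73, Add(Function('X')(-8, 10), -40)) = Mul(73, Add(Add(1, Pow(-8, 2)), -40)) = Mul(73, Add(Add(1, 64), -40)) = Mul(73, Add(65, -40)) = Mul(73, 25) = 1825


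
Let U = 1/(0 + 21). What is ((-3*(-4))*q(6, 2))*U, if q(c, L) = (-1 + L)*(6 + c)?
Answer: 48/7 ≈ 6.8571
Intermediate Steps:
U = 1/21 ≈ 0.047619
((-3*(-4))*q(6, 2))*U = ((-3*(-4))*(-6 - 1*6 + 6*2 + 2*6))*(1/21) = (12*(-6 - 6 + 12 + 12))*(1/21) = (12*12)*(1/21) = 144*(1/21) = 48/7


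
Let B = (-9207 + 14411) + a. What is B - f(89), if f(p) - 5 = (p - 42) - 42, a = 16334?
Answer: 21528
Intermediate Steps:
B = 21538 (B = (-9207 + 14411) + 16334 = 5204 + 16334 = 21538)
f(p) = -79 + p (f(p) = 5 + ((p - 42) - 42) = 5 + ((-42 + p) - 42) = 5 + (-84 + p) = -79 + p)
B - f(89) = 21538 - (-79 + 89) = 21538 - 1*10 = 21538 - 10 = 21528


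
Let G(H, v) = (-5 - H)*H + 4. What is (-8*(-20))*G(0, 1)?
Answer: 640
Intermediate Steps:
G(H, v) = 4 + H*(-5 - H) (G(H, v) = H*(-5 - H) + 4 = 4 + H*(-5 - H))
(-8*(-20))*G(0, 1) = (-8*(-20))*(4 - 1*0² - 5*0) = 160*(4 - 1*0 + 0) = 160*(4 + 0 + 0) = 160*4 = 640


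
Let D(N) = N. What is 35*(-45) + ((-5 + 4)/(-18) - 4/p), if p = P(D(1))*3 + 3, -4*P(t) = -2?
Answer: -9455/6 ≈ -1575.8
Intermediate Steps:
P(t) = 1/2 (P(t) = -1/4*(-2) = 1/2)
p = 9/2 (p = (1/2)*3 + 3 = 3/2 + 3 = 9/2 ≈ 4.5000)
35*(-45) + ((-5 + 4)/(-18) - 4/p) = 35*(-45) + ((-5 + 4)/(-18) - 4/9/2) = -1575 + (-1*(-1/18) - 4*2/9) = -1575 + (1/18 - 8/9) = -1575 - 5/6 = -9455/6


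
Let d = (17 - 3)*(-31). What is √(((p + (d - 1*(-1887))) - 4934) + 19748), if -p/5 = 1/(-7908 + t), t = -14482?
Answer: √326193761706/4478 ≈ 127.54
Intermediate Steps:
p = 1/4478 (p = -5/(-7908 - 14482) = -5/(-22390) = -5*(-1/22390) = 1/4478 ≈ 0.00022331)
d = -434 (d = 14*(-31) = -434)
√(((p + (d - 1*(-1887))) - 4934) + 19748) = √(((1/4478 + (-434 - 1*(-1887))) - 4934) + 19748) = √(((1/4478 + (-434 + 1887)) - 4934) + 19748) = √(((1/4478 + 1453) - 4934) + 19748) = √((6506535/4478 - 4934) + 19748) = √(-15587917/4478 + 19748) = √(72843627/4478) = √326193761706/4478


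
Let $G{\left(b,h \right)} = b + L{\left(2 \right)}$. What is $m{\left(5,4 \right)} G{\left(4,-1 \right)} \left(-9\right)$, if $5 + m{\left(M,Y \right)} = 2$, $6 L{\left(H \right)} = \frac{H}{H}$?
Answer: $\frac{225}{2} \approx 112.5$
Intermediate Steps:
$L{\left(H \right)} = \frac{1}{6}$ ($L{\left(H \right)} = \frac{H \frac{1}{H}}{6} = \frac{1}{6} \cdot 1 = \frac{1}{6}$)
$G{\left(b,h \right)} = \frac{1}{6} + b$ ($G{\left(b,h \right)} = b + \frac{1}{6} = \frac{1}{6} + b$)
$m{\left(M,Y \right)} = -3$ ($m{\left(M,Y \right)} = -5 + 2 = -3$)
$m{\left(5,4 \right)} G{\left(4,-1 \right)} \left(-9\right) = - 3 \left(\frac{1}{6} + 4\right) \left(-9\right) = \left(-3\right) \frac{25}{6} \left(-9\right) = \left(- \frac{25}{2}\right) \left(-9\right) = \frac{225}{2}$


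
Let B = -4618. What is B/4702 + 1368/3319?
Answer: -4447403/7802969 ≈ -0.56996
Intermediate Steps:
B/4702 + 1368/3319 = -4618/4702 + 1368/3319 = -4618*1/4702 + 1368*(1/3319) = -2309/2351 + 1368/3319 = -4447403/7802969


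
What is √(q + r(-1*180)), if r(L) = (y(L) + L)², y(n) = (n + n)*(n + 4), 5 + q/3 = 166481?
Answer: 6*√110894773 ≈ 63184.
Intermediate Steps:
q = 499428 (q = -15 + 3*166481 = -15 + 499443 = 499428)
y(n) = 2*n*(4 + n) (y(n) = (2*n)*(4 + n) = 2*n*(4 + n))
r(L) = (L + 2*L*(4 + L))² (r(L) = (2*L*(4 + L) + L)² = (L + 2*L*(4 + L))²)
√(q + r(-1*180)) = √(499428 + (-1*180)²*(9 + 2*(-1*180))²) = √(499428 + (-180)²*(9 + 2*(-180))²) = √(499428 + 32400*(9 - 360)²) = √(499428 + 32400*(-351)²) = √(499428 + 32400*123201) = √(499428 + 3991712400) = √3992211828 = 6*√110894773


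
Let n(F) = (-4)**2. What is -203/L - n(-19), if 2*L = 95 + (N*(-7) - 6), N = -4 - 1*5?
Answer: -1419/76 ≈ -18.671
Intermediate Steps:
N = -9 (N = -4 - 5 = -9)
n(F) = 16
L = 76 (L = (95 + (-9*(-7) - 6))/2 = (95 + (63 - 6))/2 = (95 + 57)/2 = (1/2)*152 = 76)
-203/L - n(-19) = -203/76 - 1*16 = -203*1/76 - 16 = -203/76 - 16 = -1419/76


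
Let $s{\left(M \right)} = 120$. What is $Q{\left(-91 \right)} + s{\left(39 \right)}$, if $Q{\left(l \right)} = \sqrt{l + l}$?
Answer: $120 + i \sqrt{182} \approx 120.0 + 13.491 i$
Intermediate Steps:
$Q{\left(l \right)} = \sqrt{2} \sqrt{l}$ ($Q{\left(l \right)} = \sqrt{2 l} = \sqrt{2} \sqrt{l}$)
$Q{\left(-91 \right)} + s{\left(39 \right)} = \sqrt{2} \sqrt{-91} + 120 = \sqrt{2} i \sqrt{91} + 120 = i \sqrt{182} + 120 = 120 + i \sqrt{182}$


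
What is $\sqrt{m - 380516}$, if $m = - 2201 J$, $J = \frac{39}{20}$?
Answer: $\frac{19 i \sqrt{106595}}{10} \approx 620.33 i$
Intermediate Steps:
$J = \frac{39}{20}$ ($J = 39 \cdot \frac{1}{20} = \frac{39}{20} \approx 1.95$)
$m = - \frac{85839}{20}$ ($m = \left(-2201\right) \frac{39}{20} = - \frac{85839}{20} \approx -4292.0$)
$\sqrt{m - 380516} = \sqrt{- \frac{85839}{20} - 380516} = \sqrt{- \frac{7696159}{20}} = \frac{19 i \sqrt{106595}}{10}$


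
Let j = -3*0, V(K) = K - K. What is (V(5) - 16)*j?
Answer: 0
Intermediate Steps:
V(K) = 0
j = 0
(V(5) - 16)*j = (0 - 16)*0 = -16*0 = 0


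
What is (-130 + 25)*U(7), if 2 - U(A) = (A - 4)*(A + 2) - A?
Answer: 1890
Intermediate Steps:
U(A) = 2 + A - (-4 + A)*(2 + A) (U(A) = 2 - ((A - 4)*(A + 2) - A) = 2 - ((-4 + A)*(2 + A) - A) = 2 - (-A + (-4 + A)*(2 + A)) = 2 + (A - (-4 + A)*(2 + A)) = 2 + A - (-4 + A)*(2 + A))
(-130 + 25)*U(7) = (-130 + 25)*(10 - 1*7**2 + 3*7) = -105*(10 - 1*49 + 21) = -105*(10 - 49 + 21) = -105*(-18) = 1890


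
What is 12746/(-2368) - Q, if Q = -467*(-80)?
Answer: -44240613/1184 ≈ -37365.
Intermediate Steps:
Q = 37360
12746/(-2368) - Q = 12746/(-2368) - 1*37360 = 12746*(-1/2368) - 37360 = -6373/1184 - 37360 = -44240613/1184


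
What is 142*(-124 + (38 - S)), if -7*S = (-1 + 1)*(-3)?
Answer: -12212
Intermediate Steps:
S = 0 (S = -(-1 + 1)*(-3)/7 = -0*(-3) = -1/7*0 = 0)
142*(-124 + (38 - S)) = 142*(-124 + (38 - 1*0)) = 142*(-124 + (38 + 0)) = 142*(-124 + 38) = 142*(-86) = -12212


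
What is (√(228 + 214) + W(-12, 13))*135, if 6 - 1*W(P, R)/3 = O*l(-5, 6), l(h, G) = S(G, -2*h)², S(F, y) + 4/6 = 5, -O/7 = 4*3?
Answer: 641250 + 135*√442 ≈ 6.4409e+5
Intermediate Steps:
O = -84 (O = -28*3 = -7*12 = -84)
S(F, y) = 13/3 (S(F, y) = -⅔ + 5 = 13/3)
l(h, G) = 169/9 (l(h, G) = (13/3)² = 169/9)
W(P, R) = 4750 (W(P, R) = 18 - (-252)*169/9 = 18 - 3*(-4732/3) = 18 + 4732 = 4750)
(√(228 + 214) + W(-12, 13))*135 = (√(228 + 214) + 4750)*135 = (√442 + 4750)*135 = (4750 + √442)*135 = 641250 + 135*√442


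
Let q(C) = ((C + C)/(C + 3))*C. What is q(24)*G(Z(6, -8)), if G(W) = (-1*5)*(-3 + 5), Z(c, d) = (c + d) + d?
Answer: -1280/3 ≈ -426.67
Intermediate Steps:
Z(c, d) = c + 2*d
q(C) = 2*C²/(3 + C) (q(C) = ((2*C)/(3 + C))*C = (2*C/(3 + C))*C = 2*C²/(3 + C))
G(W) = -10 (G(W) = -5*2 = -10)
q(24)*G(Z(6, -8)) = (2*24²/(3 + 24))*(-10) = (2*576/27)*(-10) = (2*576*(1/27))*(-10) = (128/3)*(-10) = -1280/3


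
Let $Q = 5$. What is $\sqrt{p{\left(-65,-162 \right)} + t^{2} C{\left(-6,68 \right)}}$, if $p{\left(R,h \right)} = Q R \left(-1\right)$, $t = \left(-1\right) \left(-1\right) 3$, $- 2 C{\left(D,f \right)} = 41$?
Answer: $\frac{\sqrt{562}}{2} \approx 11.853$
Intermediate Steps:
$C{\left(D,f \right)} = - \frac{41}{2}$ ($C{\left(D,f \right)} = \left(- \frac{1}{2}\right) 41 = - \frac{41}{2}$)
$t = 3$ ($t = 1 \cdot 3 = 3$)
$p{\left(R,h \right)} = - 5 R$ ($p{\left(R,h \right)} = 5 R \left(-1\right) = - 5 R$)
$\sqrt{p{\left(-65,-162 \right)} + t^{2} C{\left(-6,68 \right)}} = \sqrt{\left(-5\right) \left(-65\right) + 3^{2} \left(- \frac{41}{2}\right)} = \sqrt{325 + 9 \left(- \frac{41}{2}\right)} = \sqrt{325 - \frac{369}{2}} = \sqrt{\frac{281}{2}} = \frac{\sqrt{562}}{2}$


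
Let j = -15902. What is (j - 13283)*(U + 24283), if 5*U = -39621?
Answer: -477431578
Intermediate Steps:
U = -39621/5 (U = (⅕)*(-39621) = -39621/5 ≈ -7924.2)
(j - 13283)*(U + 24283) = (-15902 - 13283)*(-39621/5 + 24283) = -29185*81794/5 = -477431578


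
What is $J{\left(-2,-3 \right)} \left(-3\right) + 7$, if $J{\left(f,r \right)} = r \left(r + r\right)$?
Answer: $-47$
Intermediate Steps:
$J{\left(f,r \right)} = 2 r^{2}$ ($J{\left(f,r \right)} = r 2 r = 2 r^{2}$)
$J{\left(-2,-3 \right)} \left(-3\right) + 7 = 2 \left(-3\right)^{2} \left(-3\right) + 7 = 2 \cdot 9 \left(-3\right) + 7 = 18 \left(-3\right) + 7 = -54 + 7 = -47$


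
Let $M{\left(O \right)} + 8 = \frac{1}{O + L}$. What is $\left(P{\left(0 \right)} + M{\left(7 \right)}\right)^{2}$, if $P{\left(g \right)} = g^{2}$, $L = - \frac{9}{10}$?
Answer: $\frac{228484}{3721} \approx 61.404$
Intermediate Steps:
$L = - \frac{9}{10}$ ($L = \left(-9\right) \frac{1}{10} = - \frac{9}{10} \approx -0.9$)
$M{\left(O \right)} = -8 + \frac{1}{- \frac{9}{10} + O}$ ($M{\left(O \right)} = -8 + \frac{1}{O - \frac{9}{10}} = -8 + \frac{1}{- \frac{9}{10} + O}$)
$\left(P{\left(0 \right)} + M{\left(7 \right)}\right)^{2} = \left(0^{2} + \frac{2 \left(41 - 280\right)}{-9 + 10 \cdot 7}\right)^{2} = \left(0 + \frac{2 \left(41 - 280\right)}{-9 + 70}\right)^{2} = \left(0 + 2 \cdot \frac{1}{61} \left(-239\right)\right)^{2} = \left(0 - \frac{478}{61}\right)^{2} = \left(- \frac{478}{61}\right)^{2} = \frac{228484}{3721}$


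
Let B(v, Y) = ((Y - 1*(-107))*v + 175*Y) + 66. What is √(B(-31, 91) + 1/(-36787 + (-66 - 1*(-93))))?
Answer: 9*√41093627210/18380 ≈ 99.262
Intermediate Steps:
B(v, Y) = 66 + 175*Y + v*(107 + Y) (B(v, Y) = ((Y + 107)*v + 175*Y) + 66 = ((107 + Y)*v + 175*Y) + 66 = (v*(107 + Y) + 175*Y) + 66 = (175*Y + v*(107 + Y)) + 66 = 66 + 175*Y + v*(107 + Y))
√(B(-31, 91) + 1/(-36787 + (-66 - 1*(-93)))) = √((66 + 107*(-31) + 175*91 + 91*(-31)) + 1/(-36787 + (-66 - 1*(-93)))) = √((66 - 3317 + 15925 - 2821) + 1/(-36787 + (-66 + 93))) = √(9853 + 1/(-36787 + 27)) = √(9853 + 1/(-36760)) = √(9853 - 1/36760) = √(362196279/36760) = 9*√41093627210/18380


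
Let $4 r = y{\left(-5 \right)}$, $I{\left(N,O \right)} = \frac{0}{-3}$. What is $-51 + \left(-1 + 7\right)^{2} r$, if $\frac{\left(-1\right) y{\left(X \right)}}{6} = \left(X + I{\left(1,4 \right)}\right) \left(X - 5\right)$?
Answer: $-2751$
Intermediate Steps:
$I{\left(N,O \right)} = 0$ ($I{\left(N,O \right)} = 0 \left(- \frac{1}{3}\right) = 0$)
$y{\left(X \right)} = - 6 X \left(-5 + X\right)$ ($y{\left(X \right)} = - 6 \left(X + 0\right) \left(X - 5\right) = - 6 X \left(-5 + X\right)$)
$r = -75$ ($r = \frac{6 \left(-5\right) \left(5 - -5\right)}{4} = \frac{6 \left(-5\right) \left(5 + 5\right)}{4} = \frac{6 \left(-5\right) 10}{4} = \frac{1}{4} \left(-300\right) = -75$)
$-51 + \left(-1 + 7\right)^{2} r = -51 + \left(-1 + 7\right)^{2} \left(-75\right) = -51 + 6^{2} \left(-75\right) = -51 + 36 \left(-75\right) = -51 - 2700 = -2751$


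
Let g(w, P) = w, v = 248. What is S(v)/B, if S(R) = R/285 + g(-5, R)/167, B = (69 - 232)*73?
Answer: -39991/566332905 ≈ -7.0614e-5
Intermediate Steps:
B = -11899 (B = -163*73 = -11899)
S(R) = -5/167 + R/285 (S(R) = R/285 - 5/167 = -5/167 + R/285)
S(v)/B = (-5/167 + (1/285)*248)/(-11899) = (-5/167 + 248/285)*(-1/11899) = (39991/47595)*(-1/11899) = -39991/566332905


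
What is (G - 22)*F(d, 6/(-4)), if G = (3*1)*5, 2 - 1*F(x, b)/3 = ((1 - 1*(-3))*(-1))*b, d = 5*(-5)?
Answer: 84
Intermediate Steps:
d = -25
F(x, b) = 6 + 12*b (F(x, b) = 6 - 3*(1 - 1*(-3))*(-1)*b = 6 - 3*(1 + 3)*(-1)*b = 6 - 3*4*(-1)*b = 6 - (-12)*b = 6 + 12*b)
G = 15 (G = 3*5 = 15)
(G - 22)*F(d, 6/(-4)) = (15 - 22)*(6 + 12*(6/(-4))) = -7*(6 + 12*(6*(-¼))) = -7*(6 + 12*(-3/2)) = -7*(6 - 18) = -7*(-12) = 84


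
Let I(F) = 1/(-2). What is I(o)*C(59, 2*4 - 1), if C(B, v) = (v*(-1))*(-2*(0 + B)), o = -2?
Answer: -413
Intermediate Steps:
C(B, v) = 2*B*v (C(B, v) = (-v)*(-2*B) = 2*B*v)
I(F) = -1/2
I(o)*C(59, 2*4 - 1) = -59*(2*4 - 1) = -59*(8 - 1) = -59*7 = -1/2*826 = -413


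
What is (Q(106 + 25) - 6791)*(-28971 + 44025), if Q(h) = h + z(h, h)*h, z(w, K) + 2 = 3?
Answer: -98287566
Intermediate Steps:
z(w, K) = 1 (z(w, K) = -2 + 3 = 1)
Q(h) = 2*h (Q(h) = h + 1*h = h + h = 2*h)
(Q(106 + 25) - 6791)*(-28971 + 44025) = (2*(106 + 25) - 6791)*(-28971 + 44025) = (2*131 - 6791)*15054 = (262 - 6791)*15054 = -6529*15054 = -98287566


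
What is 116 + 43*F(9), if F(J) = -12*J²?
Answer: -41680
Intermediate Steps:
116 + 43*F(9) = 116 + 43*(-12*9²) = 116 + 43*(-12*81) = 116 + 43*(-972) = 116 - 41796 = -41680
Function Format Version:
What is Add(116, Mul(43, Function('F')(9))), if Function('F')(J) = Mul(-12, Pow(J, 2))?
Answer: -41680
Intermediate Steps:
Add(116, Mul(43, Function('F')(9))) = Add(116, Mul(43, Mul(-12, Pow(9, 2)))) = Add(116, Mul(43, Mul(-12, 81))) = Add(116, Mul(43, -972)) = Add(116, -41796) = -41680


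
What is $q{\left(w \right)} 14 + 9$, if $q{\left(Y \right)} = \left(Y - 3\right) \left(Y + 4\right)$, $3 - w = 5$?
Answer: $-131$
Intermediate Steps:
$w = -2$ ($w = 3 - 5 = -2$)
$q{\left(Y \right)} = \left(-3 + Y\right) \left(4 + Y\right)$
$q{\left(w \right)} 14 + 9 = \left(-12 - 2 + \left(-2\right)^{2}\right) 14 + 9 = \left(-12 - 2 + 4\right) 14 + 9 = \left(-10\right) 14 + 9 = -140 + 9 = -131$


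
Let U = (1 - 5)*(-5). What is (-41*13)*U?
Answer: -10660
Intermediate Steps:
U = 20 (U = -4*(-5) = 20)
(-41*13)*U = -41*13*20 = -533*20 = -10660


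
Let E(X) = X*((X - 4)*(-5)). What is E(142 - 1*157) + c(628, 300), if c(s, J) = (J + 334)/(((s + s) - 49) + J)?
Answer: -2146841/1507 ≈ -1424.6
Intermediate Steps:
E(X) = X*(20 - 5*X) (E(X) = X*((-4 + X)*(-5)) = X*(20 - 5*X))
c(s, J) = (334 + J)/(-49 + J + 2*s) (c(s, J) = (334 + J)/((2*s - 49) + J) = (334 + J)/((-49 + 2*s) + J) = (334 + J)/(-49 + J + 2*s))
E(142 - 1*157) + c(628, 300) = 5*(142 - 1*157)*(4 - (142 - 1*157)) + (334 + 300)/(-49 + 300 + 2*628) = 5*(142 - 157)*(4 - (142 - 157)) + 634/(-49 + 300 + 1256) = 5*(-15)*(4 - 1*(-15)) + 634/1507 = 5*(-15)*(4 + 15) + (1/1507)*634 = 5*(-15)*19 + 634/1507 = -1425 + 634/1507 = -2146841/1507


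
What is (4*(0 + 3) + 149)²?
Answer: 25921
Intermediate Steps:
(4*(0 + 3) + 149)² = (4*3 + 149)² = (12 + 149)² = 161² = 25921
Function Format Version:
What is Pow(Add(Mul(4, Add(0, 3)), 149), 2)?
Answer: 25921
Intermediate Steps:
Pow(Add(Mul(4, Add(0, 3)), 149), 2) = Pow(Add(Mul(4, 3), 149), 2) = Pow(Add(12, 149), 2) = Pow(161, 2) = 25921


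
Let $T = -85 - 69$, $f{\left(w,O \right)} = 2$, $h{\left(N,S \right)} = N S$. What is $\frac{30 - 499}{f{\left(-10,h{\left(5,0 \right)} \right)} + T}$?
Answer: $\frac{469}{152} \approx 3.0855$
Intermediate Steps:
$T = -154$
$\frac{30 - 499}{f{\left(-10,h{\left(5,0 \right)} \right)} + T} = \frac{30 - 499}{2 - 154} = - \frac{469}{-152} = \left(-469\right) \left(- \frac{1}{152}\right) = \frac{469}{152}$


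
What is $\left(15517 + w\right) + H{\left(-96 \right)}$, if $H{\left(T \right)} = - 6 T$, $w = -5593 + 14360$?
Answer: $24860$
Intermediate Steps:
$w = 8767$
$\left(15517 + w\right) + H{\left(-96 \right)} = \left(15517 + 8767\right) - -576 = 24284 + 576 = 24860$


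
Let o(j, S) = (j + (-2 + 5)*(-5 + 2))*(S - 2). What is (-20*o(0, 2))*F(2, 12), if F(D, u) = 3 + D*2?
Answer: 0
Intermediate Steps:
o(j, S) = (-9 + j)*(-2 + S) (o(j, S) = (j + 3*(-3))*(-2 + S) = (j - 9)*(-2 + S) = (-9 + j)*(-2 + S))
F(D, u) = 3 + 2*D
(-20*o(0, 2))*F(2, 12) = (-20*(18 - 9*2 - 2*0 + 2*0))*(3 + 2*2) = (-20*(18 - 18 + 0 + 0))*(3 + 4) = -20*0*7 = 0*7 = 0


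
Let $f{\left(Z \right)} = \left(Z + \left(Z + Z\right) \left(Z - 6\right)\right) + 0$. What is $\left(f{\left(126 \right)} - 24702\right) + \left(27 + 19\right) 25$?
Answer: $6814$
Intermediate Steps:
$f{\left(Z \right)} = Z + 2 Z \left(-6 + Z\right)$ ($f{\left(Z \right)} = \left(Z + 2 Z \left(-6 + Z\right)\right) + 0 = Z + 2 Z \left(-6 + Z\right)$)
$\left(f{\left(126 \right)} - 24702\right) + \left(27 + 19\right) 25 = \left(126 \left(-11 + 2 \cdot 126\right) - 24702\right) + \left(27 + 19\right) 25 = \left(126 \left(-11 + 252\right) - 24702\right) + 46 \cdot 25 = \left(126 \cdot 241 - 24702\right) + 1150 = \left(30366 - 24702\right) + 1150 = 5664 + 1150 = 6814$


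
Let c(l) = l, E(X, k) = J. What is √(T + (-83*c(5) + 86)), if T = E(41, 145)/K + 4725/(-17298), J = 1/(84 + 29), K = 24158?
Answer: 4*I*√36845001311517565/42312737 ≈ 18.146*I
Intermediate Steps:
J = 1/113 ≈ 0.0088496
E(X, k) = 1/113
T = -358292857/1311694847 (T = (1/113)/24158 + 4725/(-17298) = (1/113)*(1/24158) + 4725*(-1/17298) = 1/2729854 - 525/1922 = -358292857/1311694847 ≈ -0.27315)
√(T + (-83*c(5) + 86)) = √(-358292857/1311694847 + (-83*5 + 86)) = √(-358292857/1311694847 + (-415 + 86)) = √(-358292857/1311694847 - 329) = √(-431905897520/1311694847) = 4*I*√36845001311517565/42312737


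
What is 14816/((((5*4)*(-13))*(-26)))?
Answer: 1852/845 ≈ 2.1917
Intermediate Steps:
14816/((((5*4)*(-13))*(-26))) = 14816/(((20*(-13))*(-26))) = 14816/((-260*(-26))) = 14816/6760 = 14816*(1/6760) = 1852/845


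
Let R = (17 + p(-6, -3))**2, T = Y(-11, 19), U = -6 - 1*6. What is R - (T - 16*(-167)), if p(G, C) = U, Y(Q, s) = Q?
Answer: -2636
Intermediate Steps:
U = -12 (U = -6 - 6 = -12)
T = -11
p(G, C) = -12
R = 25 (R = (17 - 12)**2 = 5**2 = 25)
R - (T - 16*(-167)) = 25 - (-11 - 16*(-167)) = 25 - (-11 + 2672) = 25 - 1*2661 = 25 - 2661 = -2636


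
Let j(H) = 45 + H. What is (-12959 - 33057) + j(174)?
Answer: -45797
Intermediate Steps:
(-12959 - 33057) + j(174) = (-12959 - 33057) + (45 + 174) = -46016 + 219 = -45797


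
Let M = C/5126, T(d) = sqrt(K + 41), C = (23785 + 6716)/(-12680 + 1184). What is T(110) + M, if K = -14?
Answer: -10167/19642832 + 3*sqrt(3) ≈ 5.1956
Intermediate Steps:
C = -10167/3832 (C = 30501/(-11496) = 30501*(-1/11496) = -10167/3832 ≈ -2.6532)
T(d) = 3*sqrt(3) (T(d) = sqrt(-14 + 41) = sqrt(27) = 3*sqrt(3))
M = -10167/19642832 (M = -10167/3832/5126 = -10167/3832*1/5126 = -10167/19642832 ≈ -0.00051759)
T(110) + M = 3*sqrt(3) - 10167/19642832 = -10167/19642832 + 3*sqrt(3)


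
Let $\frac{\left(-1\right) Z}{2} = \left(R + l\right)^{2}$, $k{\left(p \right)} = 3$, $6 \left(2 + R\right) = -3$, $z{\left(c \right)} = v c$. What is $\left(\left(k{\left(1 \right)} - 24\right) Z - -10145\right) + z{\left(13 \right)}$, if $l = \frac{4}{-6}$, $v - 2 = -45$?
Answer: $\frac{60043}{6} \approx 10007.0$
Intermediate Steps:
$v = -43$ ($v = 2 - 45 = -43$)
$z{\left(c \right)} = - 43 c$
$l = - \frac{2}{3}$ ($l = 4 \left(- \frac{1}{6}\right) = - \frac{2}{3} \approx -0.66667$)
$R = - \frac{5}{2}$ ($R = -2 + \frac{1}{6} \left(-3\right) = -2 - \frac{1}{2} = - \frac{5}{2} \approx -2.5$)
$Z = - \frac{361}{18}$ ($Z = - 2 \left(- \frac{5}{2} - \frac{2}{3}\right)^{2} = - 2 \left(- \frac{19}{6}\right)^{2} = \left(-2\right) \frac{361}{36} = - \frac{361}{18} \approx -20.056$)
$\left(\left(k{\left(1 \right)} - 24\right) Z - -10145\right) + z{\left(13 \right)} = \left(\left(3 - 24\right) \left(- \frac{361}{18}\right) - -10145\right) - 559 = \left(\left(-21\right) \left(- \frac{361}{18}\right) + 10145\right) - 559 = \left(\frac{2527}{6} + 10145\right) - 559 = \frac{63397}{6} - 559 = \frac{60043}{6}$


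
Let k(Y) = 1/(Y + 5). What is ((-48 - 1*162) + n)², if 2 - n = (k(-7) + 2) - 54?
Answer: 96721/4 ≈ 24180.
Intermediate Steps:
k(Y) = 1/(5 + Y)
n = 109/2 (n = 2 - ((1/(5 - 7) + 2) - 54) = 2 - ((1/(-2) + 2) - 54) = 2 - ((-½ + 2) - 54) = 2 - (3/2 - 54) = 2 - 1*(-105/2) = 2 + 105/2 = 109/2 ≈ 54.500)
((-48 - 1*162) + n)² = ((-48 - 1*162) + 109/2)² = ((-48 - 162) + 109/2)² = (-210 + 109/2)² = (-311/2)² = 96721/4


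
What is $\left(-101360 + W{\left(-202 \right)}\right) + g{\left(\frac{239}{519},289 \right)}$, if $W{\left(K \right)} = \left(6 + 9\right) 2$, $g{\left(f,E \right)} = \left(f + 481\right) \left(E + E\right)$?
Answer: $\frac{91839214}{519} \approx 1.7695 \cdot 10^{5}$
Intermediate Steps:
$g{\left(f,E \right)} = 2 E \left(481 + f\right)$ ($g{\left(f,E \right)} = \left(481 + f\right) 2 E = 2 E \left(481 + f\right)$)
$W{\left(K \right)} = 30$ ($W{\left(K \right)} = 15 \cdot 2 = 30$)
$\left(-101360 + W{\left(-202 \right)}\right) + g{\left(\frac{239}{519},289 \right)} = \left(-101360 + 30\right) + 2 \cdot 289 \left(481 + \frac{239}{519}\right) = -101330 + 2 \cdot 289 \left(481 + 239 \cdot \frac{1}{519}\right) = -101330 + 2 \cdot 289 \left(481 + \frac{239}{519}\right) = -101330 + 2 \cdot 289 \cdot \frac{249878}{519} = -101330 + \frac{144429484}{519} = \frac{91839214}{519}$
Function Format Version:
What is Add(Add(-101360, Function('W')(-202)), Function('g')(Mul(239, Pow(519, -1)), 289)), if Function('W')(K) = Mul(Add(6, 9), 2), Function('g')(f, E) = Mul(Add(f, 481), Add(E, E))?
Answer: Rational(91839214, 519) ≈ 1.7695e+5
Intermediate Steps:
Function('g')(f, E) = Mul(2, E, Add(481, f)) (Function('g')(f, E) = Mul(Add(481, f), Mul(2, E)) = Mul(2, E, Add(481, f)))
Function('W')(K) = 30 (Function('W')(K) = Mul(15, 2) = 30)
Add(Add(-101360, Function('W')(-202)), Function('g')(Mul(239, Pow(519, -1)), 289)) = Add(Add(-101360, 30), Mul(2, 289, Add(481, Mul(239, Pow(519, -1))))) = Add(-101330, Mul(2, 289, Add(481, Mul(239, Rational(1, 519))))) = Add(-101330, Mul(2, 289, Add(481, Rational(239, 519)))) = Add(-101330, Mul(2, 289, Rational(249878, 519))) = Add(-101330, Rational(144429484, 519)) = Rational(91839214, 519)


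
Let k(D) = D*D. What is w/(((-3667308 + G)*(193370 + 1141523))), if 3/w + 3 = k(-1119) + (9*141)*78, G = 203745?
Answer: -1/2082325626372978420 ≈ -4.8023e-19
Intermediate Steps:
k(D) = D**2
w = 1/450380 (w = 3/(-3 + ((-1119)**2 + (9*141)*78)) = 3/(-3 + (1252161 + 1269*78)) = 3/(-3 + (1252161 + 98982)) = 3/(-3 + 1351143) = 3/1351140 = 3*(1/1351140) = 1/450380 ≈ 2.2203e-6)
w/(((-3667308 + G)*(193370 + 1141523))) = 1/(450380*(((-3667308 + 203745)*(193370 + 1141523)))) = 1/(450380*((-3463563*1334893))) = (1/450380)/(-4623486003759) = (1/450380)*(-1/4623486003759) = -1/2082325626372978420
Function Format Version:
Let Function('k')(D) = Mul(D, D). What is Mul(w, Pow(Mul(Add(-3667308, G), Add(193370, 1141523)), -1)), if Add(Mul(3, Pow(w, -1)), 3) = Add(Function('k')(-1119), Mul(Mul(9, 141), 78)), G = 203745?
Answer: Rational(-1, 2082325626372978420) ≈ -4.8023e-19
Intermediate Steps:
Function('k')(D) = Pow(D, 2)
w = Rational(1, 450380) (w = Mul(3, Pow(Add(-3, Add(Pow(-1119, 2), Mul(Mul(9, 141), 78))), -1)) = Mul(3, Pow(Add(-3, Add(1252161, Mul(1269, 78))), -1)) = Mul(3, Pow(Add(-3, Add(1252161, 98982)), -1)) = Mul(3, Pow(Add(-3, 1351143), -1)) = Mul(3, Pow(1351140, -1)) = Mul(3, Rational(1, 1351140)) = Rational(1, 450380) ≈ 2.2203e-6)
Mul(w, Pow(Mul(Add(-3667308, G), Add(193370, 1141523)), -1)) = Mul(Rational(1, 450380), Pow(Mul(Add(-3667308, 203745), Add(193370, 1141523)), -1)) = Mul(Rational(1, 450380), Pow(Mul(-3463563, 1334893), -1)) = Mul(Rational(1, 450380), Pow(-4623486003759, -1)) = Mul(Rational(1, 450380), Rational(-1, 4623486003759)) = Rational(-1, 2082325626372978420)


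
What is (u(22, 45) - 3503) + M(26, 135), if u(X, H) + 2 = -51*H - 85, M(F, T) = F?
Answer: -5859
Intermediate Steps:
u(X, H) = -87 - 51*H (u(X, H) = -2 + (-51*H - 85) = -2 + (-85 - 51*H) = -87 - 51*H)
(u(22, 45) - 3503) + M(26, 135) = ((-87 - 51*45) - 3503) + 26 = ((-87 - 2295) - 3503) + 26 = (-2382 - 3503) + 26 = -5885 + 26 = -5859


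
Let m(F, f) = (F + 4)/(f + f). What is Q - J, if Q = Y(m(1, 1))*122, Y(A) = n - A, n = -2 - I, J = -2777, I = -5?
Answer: 2838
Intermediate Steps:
n = 3 (n = -2 - 1*(-5) = -2 + 5 = 3)
m(F, f) = (4 + F)/(2*f) (m(F, f) = (4 + F)/((2*f)) = (4 + F)*(1/(2*f)) = (4 + F)/(2*f))
Y(A) = 3 - A
Q = 61 (Q = (3 - (4 + 1)/(2*1))*122 = (3 - 5/2)*122 = (½)*122 = 61)
Q - J = 61 - 1*(-2777) = 61 + 2777 = 2838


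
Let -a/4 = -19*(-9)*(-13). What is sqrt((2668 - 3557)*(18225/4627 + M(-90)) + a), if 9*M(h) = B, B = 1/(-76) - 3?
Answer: sqrt(32297783739091)/75354 ≈ 75.419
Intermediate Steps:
B = -229/76 (B = -1/76 - 3 = -229/76 ≈ -3.0132)
a = 8892 (a = -4*(-19*(-9))*(-13) = -684*(-13) = -4*(-2223) = 8892)
M(h) = -229/684 (M(h) = (1/9)*(-229/76) = -229/684)
sqrt((2668 - 3557)*(18225/4627 + M(-90)) + a) = sqrt((2668 - 3557)*(18225/4627 - 229/684) + 8892) = sqrt(-889*(18225*(1/4627) - 229/684) + 8892) = sqrt(-889*(18225/4627 - 229/684) + 8892) = sqrt(-889*11406317/3164868 + 8892) = sqrt(-1448602259/452124 + 8892) = sqrt(2571684349/452124) = sqrt(32297783739091)/75354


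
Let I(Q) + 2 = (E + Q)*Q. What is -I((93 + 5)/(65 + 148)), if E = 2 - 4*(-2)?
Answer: -127606/45369 ≈ -2.8126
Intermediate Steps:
E = 10 (E = 2 + 8 = 10)
I(Q) = -2 + Q*(10 + Q) (I(Q) = -2 + (10 + Q)*Q = -2 + Q*(10 + Q))
-I((93 + 5)/(65 + 148)) = -(-2 + ((93 + 5)/(65 + 148))² + 10*((93 + 5)/(65 + 148))) = -(-2 + (98/213)² + 10*(98/213)) = -(-2 + 9604/45369 + 980/213) = -1*127606/45369 = -127606/45369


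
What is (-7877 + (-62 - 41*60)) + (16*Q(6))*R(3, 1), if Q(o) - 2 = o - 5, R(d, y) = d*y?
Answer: -10255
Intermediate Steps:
Q(o) = -3 + o (Q(o) = 2 + (o - 5) = 2 + (-5 + o) = -3 + o)
(-7877 + (-62 - 41*60)) + (16*Q(6))*R(3, 1) = (-7877 + (-62 - 41*60)) + (16*(-3 + 6))*(3*1) = (-7877 + (-62 - 2460)) + (16*3)*3 = (-7877 - 2522) + 48*3 = -10399 + 144 = -10255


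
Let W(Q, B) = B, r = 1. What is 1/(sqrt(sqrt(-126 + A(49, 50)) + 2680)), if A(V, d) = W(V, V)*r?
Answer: 1/sqrt(2680 + I*sqrt(77)) ≈ 0.019317 - 3.162e-5*I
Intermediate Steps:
A(V, d) = V (A(V, d) = V*1 = V)
1/(sqrt(sqrt(-126 + A(49, 50)) + 2680)) = 1/(sqrt(sqrt(-126 + 49) + 2680)) = 1/(sqrt(sqrt(-77) + 2680)) = 1/(sqrt(I*sqrt(77) + 2680)) = 1/(sqrt(2680 + I*sqrt(77))) = 1/sqrt(2680 + I*sqrt(77))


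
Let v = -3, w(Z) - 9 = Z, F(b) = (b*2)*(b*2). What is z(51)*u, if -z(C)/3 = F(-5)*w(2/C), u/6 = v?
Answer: 829800/17 ≈ 48812.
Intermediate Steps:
F(b) = 4*b² (F(b) = (2*b)*(2*b) = 4*b²)
w(Z) = 9 + Z
u = -18 (u = 6*(-3) = -18)
z(C) = -2700 - 600/C (z(C) = -3*4*(-5)²*(9 + 2/C) = -3*4*25*(9 + 2/C) = -300*(9 + 2/C) = -3*(900 + 200/C) = -2700 - 600/C)
z(51)*u = (-2700 - 600/51)*(-18) = (-2700 - 600*1/51)*(-18) = (-2700 - 200/17)*(-18) = -46100/17*(-18) = 829800/17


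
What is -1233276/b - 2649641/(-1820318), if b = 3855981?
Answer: 2657336950351/2339703873986 ≈ 1.1358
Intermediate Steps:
-1233276/b - 2649641/(-1820318) = -1233276/3855981 - 2649641/(-1820318) = -1233276*1/3855981 - 2649641*(-1/1820318) = -411092/1285327 + 2649641/1820318 = 2657336950351/2339703873986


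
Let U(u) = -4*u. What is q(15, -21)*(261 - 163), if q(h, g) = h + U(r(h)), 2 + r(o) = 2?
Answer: 1470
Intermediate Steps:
r(o) = 0 (r(o) = -2 + 2 = 0)
q(h, g) = h (q(h, g) = h - 4*0 = h + 0 = h)
q(15, -21)*(261 - 163) = 15*(261 - 163) = 15*98 = 1470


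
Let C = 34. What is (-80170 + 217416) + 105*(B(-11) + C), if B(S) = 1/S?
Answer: 1548871/11 ≈ 1.4081e+5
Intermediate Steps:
(-80170 + 217416) + 105*(B(-11) + C) = (-80170 + 217416) + 105*(1/(-11) + 34) = 137246 + 105*(-1/11 + 34) = 137246 + 105*(373/11) = 137246 + 39165/11 = 1548871/11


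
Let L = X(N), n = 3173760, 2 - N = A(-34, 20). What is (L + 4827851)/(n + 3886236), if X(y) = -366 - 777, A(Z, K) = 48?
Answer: 1206677/1764999 ≈ 0.68367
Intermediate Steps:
N = -46 (N = 2 - 1*48 = 2 - 48 = -46)
X(y) = -1143
L = -1143
(L + 4827851)/(n + 3886236) = (-1143 + 4827851)/(3173760 + 3886236) = 4826708/7059996 = 4826708*(1/7059996) = 1206677/1764999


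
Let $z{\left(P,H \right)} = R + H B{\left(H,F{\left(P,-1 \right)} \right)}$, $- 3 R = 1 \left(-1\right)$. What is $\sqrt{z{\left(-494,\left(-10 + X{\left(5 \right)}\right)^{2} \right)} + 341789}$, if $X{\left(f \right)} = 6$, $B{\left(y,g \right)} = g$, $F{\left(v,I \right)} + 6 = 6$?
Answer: $\frac{2 \sqrt{769026}}{3} \approx 584.63$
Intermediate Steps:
$F{\left(v,I \right)} = 0$ ($F{\left(v,I \right)} = -6 + 6 = 0$)
$R = \frac{1}{3}$ ($R = - \frac{1 \left(-1\right)}{3} = \left(- \frac{1}{3}\right) \left(-1\right) = \frac{1}{3} \approx 0.33333$)
$z{\left(P,H \right)} = \frac{1}{3}$ ($z{\left(P,H \right)} = \frac{1}{3} + H 0 = \frac{1}{3} + 0 = \frac{1}{3}$)
$\sqrt{z{\left(-494,\left(-10 + X{\left(5 \right)}\right)^{2} \right)} + 341789} = \sqrt{\frac{1}{3} + 341789} = \sqrt{\frac{1025368}{3}} = \frac{2 \sqrt{769026}}{3}$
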